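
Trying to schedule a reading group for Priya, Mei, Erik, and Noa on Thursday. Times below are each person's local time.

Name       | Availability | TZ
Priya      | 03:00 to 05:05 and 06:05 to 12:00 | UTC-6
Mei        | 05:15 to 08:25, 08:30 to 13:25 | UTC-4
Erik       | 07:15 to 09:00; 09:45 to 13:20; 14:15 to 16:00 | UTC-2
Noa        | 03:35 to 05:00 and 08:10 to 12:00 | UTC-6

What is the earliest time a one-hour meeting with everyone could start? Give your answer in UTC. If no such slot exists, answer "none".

09:35

Priya in UTC: 09:00-11:05, 12:05-18:00 (add 6h to convert from UTC-6).
Mei in UTC: 09:15-12:25, 12:30-17:25 (add 4h to convert from UTC-4).
Erik in UTC: 09:15-11:00, 11:45-15:20, 16:15-18:00 (add 2h to convert from UTC-2).
Noa in UTC: 09:35-11:00, 14:10-18:00 (add 6h to convert from UTC-6).
Priya ∩ Mei: 09:15-11:05, 12:05-12:25, 12:30-17:25.
Priya ∩ Mei ∩ Erik: 09:15-11:00, 12:05-12:25, 12:30-15:20, 16:15-17:25.
Priya ∩ Mei ∩ Erik ∩ Noa: 09:35-11:00, 14:10-15:20, 16:15-17:25.
The first common window of at least 60 minutes is 09:35-11:00, so the earliest start is 09:35.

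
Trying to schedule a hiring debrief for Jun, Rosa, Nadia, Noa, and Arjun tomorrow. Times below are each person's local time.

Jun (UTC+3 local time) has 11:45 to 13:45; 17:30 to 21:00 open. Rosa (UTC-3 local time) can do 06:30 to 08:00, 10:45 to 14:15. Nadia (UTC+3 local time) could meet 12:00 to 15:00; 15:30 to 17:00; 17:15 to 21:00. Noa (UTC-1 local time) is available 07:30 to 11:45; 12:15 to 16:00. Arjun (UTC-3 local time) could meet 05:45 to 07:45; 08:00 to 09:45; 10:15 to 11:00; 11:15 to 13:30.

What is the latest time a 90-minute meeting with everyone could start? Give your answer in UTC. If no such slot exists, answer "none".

Jun in UTC: 08:45-10:45, 14:30-18:00 (subtract 3h to convert from UTC+3).
Rosa in UTC: 09:30-11:00, 13:45-17:15 (add 3h to convert from UTC-3).
Nadia in UTC: 09:00-12:00, 12:30-14:00, 14:15-18:00 (subtract 3h to convert from UTC+3).
Noa in UTC: 08:30-12:45, 13:15-17:00 (add 1h to convert from UTC-1).
Arjun in UTC: 08:45-10:45, 11:00-12:45, 13:15-14:00, 14:15-16:30 (add 3h to convert from UTC-3).
Jun ∩ Rosa: 09:30-10:45, 14:30-17:15.
Jun ∩ Rosa ∩ Nadia: 09:30-10:45, 14:30-17:15.
Jun ∩ Rosa ∩ Nadia ∩ Noa: 09:30-10:45, 14:30-17:00.
Jun ∩ Rosa ∩ Nadia ∩ Noa ∩ Arjun: 09:30-10:45, 14:30-16:30.
The last common window of at least 90 minutes is 14:30-16:30; a 90-minute meeting can start as late as 15:00 and still end by 16:30.

15:00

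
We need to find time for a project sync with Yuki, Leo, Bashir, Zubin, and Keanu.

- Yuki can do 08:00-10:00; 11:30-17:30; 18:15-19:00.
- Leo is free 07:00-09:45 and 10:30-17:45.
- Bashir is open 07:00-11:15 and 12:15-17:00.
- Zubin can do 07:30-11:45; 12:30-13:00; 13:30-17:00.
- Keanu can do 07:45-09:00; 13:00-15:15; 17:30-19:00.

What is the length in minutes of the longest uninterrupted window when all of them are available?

105

Yuki ∩ Leo: 08:00-09:45, 11:30-17:30.
Yuki ∩ Leo ∩ Bashir: 08:00-09:45, 12:15-17:00.
Yuki ∩ Leo ∩ Bashir ∩ Zubin: 08:00-09:45, 12:30-13:00, 13:30-17:00.
Yuki ∩ Leo ∩ Bashir ∩ Zubin ∩ Keanu: 08:00-09:00, 13:30-15:15.
The longest is 13:30-15:15 at 105 minutes.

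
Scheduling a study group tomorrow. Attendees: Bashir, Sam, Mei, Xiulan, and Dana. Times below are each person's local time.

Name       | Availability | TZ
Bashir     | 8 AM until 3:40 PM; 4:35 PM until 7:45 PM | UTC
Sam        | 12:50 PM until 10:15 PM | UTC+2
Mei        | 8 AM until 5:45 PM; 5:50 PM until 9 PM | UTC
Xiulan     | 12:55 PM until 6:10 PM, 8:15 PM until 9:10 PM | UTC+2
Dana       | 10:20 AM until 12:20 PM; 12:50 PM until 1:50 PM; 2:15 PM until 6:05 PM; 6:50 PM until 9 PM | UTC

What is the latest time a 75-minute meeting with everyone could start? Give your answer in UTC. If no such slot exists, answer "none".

14:25

Bashir in UTC: 08:00-15:40, 16:35-19:45.
Sam in UTC: 10:50-20:15 (subtract 2h to convert from UTC+2).
Mei in UTC: 08:00-17:45, 17:50-21:00.
Xiulan in UTC: 10:55-16:10, 18:15-19:10 (subtract 2h to convert from UTC+2).
Dana in UTC: 10:20-12:20, 12:50-13:50, 14:15-18:05, 18:50-21:00.
Bashir ∩ Sam: 10:50-15:40, 16:35-19:45.
Bashir ∩ Sam ∩ Mei: 10:50-15:40, 16:35-17:45, 17:50-19:45.
Bashir ∩ Sam ∩ Mei ∩ Xiulan: 10:55-15:40, 18:15-19:10.
Bashir ∩ Sam ∩ Mei ∩ Xiulan ∩ Dana: 10:55-12:20, 12:50-13:50, 14:15-15:40, 18:50-19:10.
The last common window of at least 75 minutes is 14:15-15:40; a 75-minute meeting can start as late as 14:25 and still end by 15:40.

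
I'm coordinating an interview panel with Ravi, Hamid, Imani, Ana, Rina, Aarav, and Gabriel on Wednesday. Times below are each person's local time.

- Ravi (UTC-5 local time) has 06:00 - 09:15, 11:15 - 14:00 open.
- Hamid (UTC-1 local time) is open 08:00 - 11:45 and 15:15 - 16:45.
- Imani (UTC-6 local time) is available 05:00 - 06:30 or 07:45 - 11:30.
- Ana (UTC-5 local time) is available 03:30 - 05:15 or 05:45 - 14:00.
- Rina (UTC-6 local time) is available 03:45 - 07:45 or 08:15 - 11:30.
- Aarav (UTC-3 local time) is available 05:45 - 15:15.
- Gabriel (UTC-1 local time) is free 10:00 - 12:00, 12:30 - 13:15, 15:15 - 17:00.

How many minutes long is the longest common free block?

90

Ravi in UTC: 11:00-14:15, 16:15-19:00 (add 5h to convert from UTC-5).
Hamid in UTC: 09:00-12:45, 16:15-17:45 (add 1h to convert from UTC-1).
Imani in UTC: 11:00-12:30, 13:45-17:30 (add 6h to convert from UTC-6).
Ana in UTC: 08:30-10:15, 10:45-19:00 (add 5h to convert from UTC-5).
Rina in UTC: 09:45-13:45, 14:15-17:30 (add 6h to convert from UTC-6).
Aarav in UTC: 08:45-18:15 (add 3h to convert from UTC-3).
Gabriel in UTC: 11:00-13:00, 13:30-14:15, 16:15-18:00 (add 1h to convert from UTC-1).
Ravi ∩ Hamid: 11:00-12:45, 16:15-17:45.
Ravi ∩ Hamid ∩ Imani: 11:00-12:30, 16:15-17:30.
Ravi ∩ Hamid ∩ Imani ∩ Ana: 11:00-12:30, 16:15-17:30.
Ravi ∩ Hamid ∩ Imani ∩ Ana ∩ Rina: 11:00-12:30, 16:15-17:30.
Ravi ∩ Hamid ∩ Imani ∩ Ana ∩ Rina ∩ Aarav: 11:00-12:30, 16:15-17:30.
Ravi ∩ Hamid ∩ Imani ∩ Ana ∩ Rina ∩ Aarav ∩ Gabriel: 11:00-12:30, 16:15-17:30.
The longest is 11:00-12:30 at 90 minutes.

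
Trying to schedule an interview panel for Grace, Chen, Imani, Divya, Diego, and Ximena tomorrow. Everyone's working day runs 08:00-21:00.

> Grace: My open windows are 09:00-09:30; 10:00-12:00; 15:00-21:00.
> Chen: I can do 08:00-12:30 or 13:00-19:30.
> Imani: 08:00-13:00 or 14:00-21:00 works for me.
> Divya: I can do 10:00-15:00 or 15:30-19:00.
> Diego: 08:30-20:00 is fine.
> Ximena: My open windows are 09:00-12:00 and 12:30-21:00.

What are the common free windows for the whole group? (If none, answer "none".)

10:00-12:00, 15:30-19:00

Grace ∩ Chen: 09:00-09:30, 10:00-12:00, 15:00-19:30.
Grace ∩ Chen ∩ Imani: 09:00-09:30, 10:00-12:00, 15:00-19:30.
Grace ∩ Chen ∩ Imani ∩ Divya: 10:00-12:00, 15:30-19:00.
Grace ∩ Chen ∩ Imani ∩ Divya ∩ Diego: 10:00-12:00, 15:30-19:00.
Grace ∩ Chen ∩ Imani ∩ Divya ∩ Diego ∩ Ximena: 10:00-12:00, 15:30-19:00.
Those are the intersection windows.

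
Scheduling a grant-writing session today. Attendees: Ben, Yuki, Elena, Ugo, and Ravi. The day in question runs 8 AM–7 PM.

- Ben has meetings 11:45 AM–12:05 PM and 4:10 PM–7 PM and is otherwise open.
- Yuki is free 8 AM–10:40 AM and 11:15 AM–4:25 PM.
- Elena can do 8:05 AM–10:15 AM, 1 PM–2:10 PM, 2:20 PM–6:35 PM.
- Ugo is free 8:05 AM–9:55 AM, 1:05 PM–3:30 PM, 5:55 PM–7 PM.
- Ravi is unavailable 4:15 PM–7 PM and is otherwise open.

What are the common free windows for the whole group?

Ben free: 08:00-11:45, 12:05-16:10 (invert busy blocks within the working day).
Yuki free: 08:00-10:40, 11:15-16:25.
Elena free: 08:05-10:15, 13:00-14:10, 14:20-18:35.
Ugo free: 08:05-09:55, 13:05-15:30, 17:55-19:00.
Ravi free: 08:00-16:15 (invert busy blocks within the working day).
Ben ∩ Yuki: 08:00-10:40, 11:15-11:45, 12:05-16:10.
Ben ∩ Yuki ∩ Elena: 08:05-10:15, 13:00-14:10, 14:20-16:10.
Ben ∩ Yuki ∩ Elena ∩ Ugo: 08:05-09:55, 13:05-14:10, 14:20-15:30.
Ben ∩ Yuki ∩ Elena ∩ Ugo ∩ Ravi: 08:05-09:55, 13:05-14:10, 14:20-15:30.
So the common availability across everyone is 08:05-09:55, 13:05-14:10, 14:20-15:30.

08:05-09:55, 13:05-14:10, 14:20-15:30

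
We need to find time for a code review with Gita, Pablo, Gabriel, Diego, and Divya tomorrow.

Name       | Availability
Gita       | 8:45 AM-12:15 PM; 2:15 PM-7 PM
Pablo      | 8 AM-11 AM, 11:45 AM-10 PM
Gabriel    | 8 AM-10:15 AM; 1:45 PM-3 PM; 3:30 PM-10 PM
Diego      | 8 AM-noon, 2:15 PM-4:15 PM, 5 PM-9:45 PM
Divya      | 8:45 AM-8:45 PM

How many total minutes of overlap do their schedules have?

Gita ∩ Pablo: 08:45-11:00, 11:45-12:15, 14:15-19:00.
Gita ∩ Pablo ∩ Gabriel: 08:45-10:15, 14:15-15:00, 15:30-19:00.
Gita ∩ Pablo ∩ Gabriel ∩ Diego: 08:45-10:15, 14:15-15:00, 15:30-16:15, 17:00-19:00.
Gita ∩ Pablo ∩ Gabriel ∩ Diego ∩ Divya: 08:45-10:15, 14:15-15:00, 15:30-16:15, 17:00-19:00.
Those are the intersection windows.
Summing the common windows: 90 + 45 + 45 + 120 = 300 minutes.

300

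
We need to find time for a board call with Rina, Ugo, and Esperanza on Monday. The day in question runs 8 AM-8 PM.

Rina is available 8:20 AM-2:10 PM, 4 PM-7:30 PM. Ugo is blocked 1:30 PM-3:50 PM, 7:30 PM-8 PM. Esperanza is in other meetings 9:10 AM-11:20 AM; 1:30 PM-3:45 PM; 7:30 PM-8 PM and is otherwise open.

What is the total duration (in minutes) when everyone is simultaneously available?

390

Rina free: 08:20-14:10, 16:00-19:30.
Ugo free: 08:00-13:30, 15:50-19:30 (invert busy blocks within the working day).
Esperanza free: 08:00-09:10, 11:20-13:30, 15:45-19:30 (invert busy blocks within the working day).
Rina ∩ Ugo: 08:20-13:30, 16:00-19:30.
Rina ∩ Ugo ∩ Esperanza: 08:20-09:10, 11:20-13:30, 16:00-19:30.
Summing the common windows: 50 + 130 + 210 = 390 minutes.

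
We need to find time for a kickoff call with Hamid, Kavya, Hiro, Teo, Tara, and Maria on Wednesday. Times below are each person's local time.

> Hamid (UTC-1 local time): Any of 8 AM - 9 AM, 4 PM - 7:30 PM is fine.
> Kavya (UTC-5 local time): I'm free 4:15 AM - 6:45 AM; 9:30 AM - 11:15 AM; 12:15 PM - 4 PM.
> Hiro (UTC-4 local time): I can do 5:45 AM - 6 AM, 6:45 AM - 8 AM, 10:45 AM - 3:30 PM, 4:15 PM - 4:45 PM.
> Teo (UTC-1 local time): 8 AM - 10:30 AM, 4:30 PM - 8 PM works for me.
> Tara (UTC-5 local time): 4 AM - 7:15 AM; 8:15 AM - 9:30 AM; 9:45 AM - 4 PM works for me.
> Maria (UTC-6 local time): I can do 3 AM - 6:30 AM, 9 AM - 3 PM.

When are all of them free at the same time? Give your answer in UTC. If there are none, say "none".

Hamid in UTC: 09:00-10:00, 17:00-20:30 (add 1h to convert from UTC-1).
Kavya in UTC: 09:15-11:45, 14:30-16:15, 17:15-21:00 (add 5h to convert from UTC-5).
Hiro in UTC: 09:45-10:00, 10:45-12:00, 14:45-19:30, 20:15-20:45 (add 4h to convert from UTC-4).
Teo in UTC: 09:00-11:30, 17:30-21:00 (add 1h to convert from UTC-1).
Tara in UTC: 09:00-12:15, 13:15-14:30, 14:45-21:00 (add 5h to convert from UTC-5).
Maria in UTC: 09:00-12:30, 15:00-21:00 (add 6h to convert from UTC-6).
Hamid ∩ Kavya: 09:15-10:00, 17:15-20:30.
Hamid ∩ Kavya ∩ Hiro: 09:45-10:00, 17:15-19:30, 20:15-20:30.
Hamid ∩ Kavya ∩ Hiro ∩ Teo: 09:45-10:00, 17:30-19:30, 20:15-20:30.
Hamid ∩ Kavya ∩ Hiro ∩ Teo ∩ Tara: 09:45-10:00, 17:30-19:30, 20:15-20:30.
Hamid ∩ Kavya ∩ Hiro ∩ Teo ∩ Tara ∩ Maria: 09:45-10:00, 17:30-19:30, 20:15-20:30.
Those are the intersection windows.

09:45-10:00, 17:30-19:30, 20:15-20:30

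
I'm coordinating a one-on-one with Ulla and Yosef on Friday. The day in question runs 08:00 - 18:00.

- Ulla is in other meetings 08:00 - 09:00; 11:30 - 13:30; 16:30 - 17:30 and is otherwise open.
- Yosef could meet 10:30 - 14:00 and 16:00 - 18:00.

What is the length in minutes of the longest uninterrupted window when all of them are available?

60

Ulla free: 09:00-11:30, 13:30-16:30, 17:30-18:00 (invert busy blocks within the working day).
Yosef free: 10:30-14:00, 16:00-18:00.
Ulla ∩ Yosef: 10:30-11:30, 13:30-14:00, 16:00-16:30, 17:30-18:00.
Those are the intersection windows.
The longest is 10:30-11:30 at 60 minutes.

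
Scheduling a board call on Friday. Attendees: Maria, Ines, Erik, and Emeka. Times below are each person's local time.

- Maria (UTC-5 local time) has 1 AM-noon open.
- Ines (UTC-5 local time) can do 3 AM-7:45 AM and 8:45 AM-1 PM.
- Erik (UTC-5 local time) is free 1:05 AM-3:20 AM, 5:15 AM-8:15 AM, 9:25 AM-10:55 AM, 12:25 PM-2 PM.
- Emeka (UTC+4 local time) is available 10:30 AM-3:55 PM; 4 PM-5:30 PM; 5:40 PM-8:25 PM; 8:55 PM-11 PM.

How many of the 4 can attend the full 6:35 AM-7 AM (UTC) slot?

3

Maria in UTC: 06:00-17:00 (add 5h to convert from UTC-5).
Ines in UTC: 08:00-12:45, 13:45-18:00 (add 5h to convert from UTC-5).
Erik in UTC: 06:05-08:20, 10:15-13:15, 14:25-15:55, 17:25-19:00 (add 5h to convert from UTC-5).
Emeka in UTC: 06:30-11:55, 12:00-13:30, 13:40-16:25, 16:55-19:00 (subtract 4h to convert from UTC+4).
Maria, Erik, and Emeka can make the full 06:35-07:00 slot — that's 3.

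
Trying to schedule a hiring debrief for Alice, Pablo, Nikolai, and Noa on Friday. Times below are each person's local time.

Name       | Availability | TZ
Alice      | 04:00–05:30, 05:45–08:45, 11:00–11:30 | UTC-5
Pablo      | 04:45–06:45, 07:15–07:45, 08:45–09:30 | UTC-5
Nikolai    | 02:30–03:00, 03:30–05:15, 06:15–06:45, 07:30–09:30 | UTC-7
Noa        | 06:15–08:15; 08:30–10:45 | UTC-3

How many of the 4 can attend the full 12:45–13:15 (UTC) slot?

2

Alice in UTC: 09:00-10:30, 10:45-13:45, 16:00-16:30 (add 5h to convert from UTC-5).
Pablo in UTC: 09:45-11:45, 12:15-12:45, 13:45-14:30 (add 5h to convert from UTC-5).
Nikolai in UTC: 09:30-10:00, 10:30-12:15, 13:15-13:45, 14:30-16:30 (add 7h to convert from UTC-7).
Noa in UTC: 09:15-11:15, 11:30-13:45 (add 3h to convert from UTC-3).
Alice and Noa can make the full 12:45-13:15 slot — that's 2.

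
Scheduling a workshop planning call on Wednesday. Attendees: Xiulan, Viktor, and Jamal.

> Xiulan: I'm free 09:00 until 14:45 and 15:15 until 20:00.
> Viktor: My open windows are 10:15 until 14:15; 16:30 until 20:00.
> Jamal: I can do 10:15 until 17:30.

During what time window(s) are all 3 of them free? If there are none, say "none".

Xiulan ∩ Viktor: 10:15-14:15, 16:30-20:00.
Xiulan ∩ Viktor ∩ Jamal: 10:15-14:15, 16:30-17:30.

10:15-14:15, 16:30-17:30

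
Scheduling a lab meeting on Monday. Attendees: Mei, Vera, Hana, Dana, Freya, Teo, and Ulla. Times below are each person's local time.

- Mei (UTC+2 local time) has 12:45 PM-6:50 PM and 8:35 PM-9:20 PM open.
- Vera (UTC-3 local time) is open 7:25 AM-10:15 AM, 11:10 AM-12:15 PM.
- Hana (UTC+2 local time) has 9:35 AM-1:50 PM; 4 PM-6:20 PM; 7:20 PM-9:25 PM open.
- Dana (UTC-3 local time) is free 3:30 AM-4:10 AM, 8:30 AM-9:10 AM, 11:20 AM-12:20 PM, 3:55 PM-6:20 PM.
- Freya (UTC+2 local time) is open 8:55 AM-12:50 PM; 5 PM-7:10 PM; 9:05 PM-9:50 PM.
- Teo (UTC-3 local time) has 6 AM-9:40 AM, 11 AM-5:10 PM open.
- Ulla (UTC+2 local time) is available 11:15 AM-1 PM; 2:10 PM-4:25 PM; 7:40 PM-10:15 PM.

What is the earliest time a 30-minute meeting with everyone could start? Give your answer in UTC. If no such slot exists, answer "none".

Mei in UTC: 10:45-16:50, 18:35-19:20 (subtract 2h to convert from UTC+2).
Vera in UTC: 10:25-13:15, 14:10-15:15 (add 3h to convert from UTC-3).
Hana in UTC: 07:35-11:50, 14:00-16:20, 17:20-19:25 (subtract 2h to convert from UTC+2).
Dana in UTC: 06:30-07:10, 11:30-12:10, 14:20-15:20, 18:55-21:20 (add 3h to convert from UTC-3).
Freya in UTC: 06:55-10:50, 15:00-17:10, 19:05-19:50 (subtract 2h to convert from UTC+2).
Teo in UTC: 09:00-12:40, 14:00-20:10 (add 3h to convert from UTC-3).
Ulla in UTC: 09:15-11:00, 12:10-14:25, 17:40-20:15 (subtract 2h to convert from UTC+2).
Mei ∩ Vera: 10:45-13:15, 14:10-15:15.
Mei ∩ Vera ∩ Hana: 10:45-11:50, 14:10-15:15.
Mei ∩ Vera ∩ Hana ∩ Dana: 11:30-11:50, 14:20-15:15.
Mei ∩ Vera ∩ Hana ∩ Dana ∩ Freya: 15:00-15:15.
Mei ∩ Vera ∩ Hana ∩ Dana ∩ Freya ∩ Teo: 15:00-15:15.
Mei ∩ Vera ∩ Hana ∩ Dana ∩ Freya ∩ Teo ∩ Ulla: ∅.
There is no time when everyone is free.
No common window is at least 30 minutes long.

none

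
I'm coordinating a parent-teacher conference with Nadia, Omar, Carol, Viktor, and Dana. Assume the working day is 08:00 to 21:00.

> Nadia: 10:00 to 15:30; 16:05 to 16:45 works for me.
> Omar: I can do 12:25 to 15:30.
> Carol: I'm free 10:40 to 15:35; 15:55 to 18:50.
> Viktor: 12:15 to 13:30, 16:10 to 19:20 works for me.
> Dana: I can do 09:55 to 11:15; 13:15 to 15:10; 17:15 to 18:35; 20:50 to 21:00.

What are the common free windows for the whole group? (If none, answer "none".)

Nadia ∩ Omar: 12:25-15:30.
Nadia ∩ Omar ∩ Carol: 12:25-15:30.
Nadia ∩ Omar ∩ Carol ∩ Viktor: 12:25-13:30.
Nadia ∩ Omar ∩ Carol ∩ Viktor ∩ Dana: 13:15-13:30.

13:15-13:30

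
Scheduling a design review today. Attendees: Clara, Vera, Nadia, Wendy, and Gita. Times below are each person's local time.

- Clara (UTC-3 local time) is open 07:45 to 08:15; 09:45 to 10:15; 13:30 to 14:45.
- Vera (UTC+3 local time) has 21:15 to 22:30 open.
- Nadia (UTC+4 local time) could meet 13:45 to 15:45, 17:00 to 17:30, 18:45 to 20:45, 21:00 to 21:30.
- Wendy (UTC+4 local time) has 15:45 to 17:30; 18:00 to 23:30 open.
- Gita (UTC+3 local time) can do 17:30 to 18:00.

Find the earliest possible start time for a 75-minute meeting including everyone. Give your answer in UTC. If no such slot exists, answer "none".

Clara in UTC: 10:45-11:15, 12:45-13:15, 16:30-17:45 (add 3h to convert from UTC-3).
Vera in UTC: 18:15-19:30 (subtract 3h to convert from UTC+3).
Nadia in UTC: 09:45-11:45, 13:00-13:30, 14:45-16:45, 17:00-17:30 (subtract 4h to convert from UTC+4).
Wendy in UTC: 11:45-13:30, 14:00-19:30 (subtract 4h to convert from UTC+4).
Gita in UTC: 14:30-15:00 (subtract 3h to convert from UTC+3).
Clara ∩ Vera: ∅.
Clara ∩ Vera ∩ Nadia: ∅.
Clara ∩ Vera ∩ Nadia ∩ Wendy: ∅.
Clara ∩ Vera ∩ Nadia ∩ Wendy ∩ Gita: ∅.
There is no time when everyone is free.
No common window is at least 75 minutes long.

none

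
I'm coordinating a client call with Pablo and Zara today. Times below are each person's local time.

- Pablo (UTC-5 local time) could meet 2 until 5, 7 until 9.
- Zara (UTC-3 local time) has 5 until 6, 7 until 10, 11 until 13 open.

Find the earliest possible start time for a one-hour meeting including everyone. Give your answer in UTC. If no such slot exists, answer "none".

Pablo in UTC: 07:00-10:00, 12:00-14:00 (add 5h to convert from UTC-5).
Zara in UTC: 08:00-09:00, 10:00-13:00, 14:00-16:00 (add 3h to convert from UTC-3).
Pablo ∩ Zara: 08:00-09:00, 12:00-13:00.
The first common window of at least 60 minutes is 08:00-09:00, so the earliest start is 08:00.

08:00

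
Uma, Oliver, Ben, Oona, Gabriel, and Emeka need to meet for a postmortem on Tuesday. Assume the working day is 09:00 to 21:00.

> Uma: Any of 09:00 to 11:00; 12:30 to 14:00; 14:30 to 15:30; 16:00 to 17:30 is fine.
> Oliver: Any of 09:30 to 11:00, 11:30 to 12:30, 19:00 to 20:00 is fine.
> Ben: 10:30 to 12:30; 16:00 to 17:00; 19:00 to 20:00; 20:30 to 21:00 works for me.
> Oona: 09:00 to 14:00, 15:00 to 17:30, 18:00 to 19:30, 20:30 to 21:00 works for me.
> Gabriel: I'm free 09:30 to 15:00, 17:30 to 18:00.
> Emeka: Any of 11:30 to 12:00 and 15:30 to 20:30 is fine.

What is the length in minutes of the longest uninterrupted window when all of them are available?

0

Uma ∩ Oliver: 09:30-11:00.
Uma ∩ Oliver ∩ Ben: 10:30-11:00.
Uma ∩ Oliver ∩ Ben ∩ Oona: 10:30-11:00.
Uma ∩ Oliver ∩ Ben ∩ Oona ∩ Gabriel: 10:30-11:00.
Uma ∩ Oliver ∩ Ben ∩ Oona ∩ Gabriel ∩ Emeka: ∅.
There is no time when everyone is free.
No common window exists, so the longest block is 0 minutes.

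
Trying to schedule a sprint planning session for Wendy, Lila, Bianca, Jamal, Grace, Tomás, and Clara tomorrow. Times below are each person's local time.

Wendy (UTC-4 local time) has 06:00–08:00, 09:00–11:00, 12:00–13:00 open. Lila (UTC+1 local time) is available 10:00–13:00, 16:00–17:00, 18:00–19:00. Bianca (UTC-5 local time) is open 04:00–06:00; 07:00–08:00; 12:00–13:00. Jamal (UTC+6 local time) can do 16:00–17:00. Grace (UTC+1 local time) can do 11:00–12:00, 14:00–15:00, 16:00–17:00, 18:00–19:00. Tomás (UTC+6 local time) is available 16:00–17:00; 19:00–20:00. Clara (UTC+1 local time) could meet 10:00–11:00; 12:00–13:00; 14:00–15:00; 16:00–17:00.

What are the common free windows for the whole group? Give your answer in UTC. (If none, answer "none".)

none

Wendy in UTC: 10:00-12:00, 13:00-15:00, 16:00-17:00 (add 4h to convert from UTC-4).
Lila in UTC: 09:00-12:00, 15:00-16:00, 17:00-18:00 (subtract 1h to convert from UTC+1).
Bianca in UTC: 09:00-11:00, 12:00-13:00, 17:00-18:00 (add 5h to convert from UTC-5).
Jamal in UTC: 10:00-11:00 (subtract 6h to convert from UTC+6).
Grace in UTC: 10:00-11:00, 13:00-14:00, 15:00-16:00, 17:00-18:00 (subtract 1h to convert from UTC+1).
Tomás in UTC: 10:00-11:00, 13:00-14:00 (subtract 6h to convert from UTC+6).
Clara in UTC: 09:00-10:00, 11:00-12:00, 13:00-14:00, 15:00-16:00 (subtract 1h to convert from UTC+1).
Wendy ∩ Lila: 10:00-12:00.
Wendy ∩ Lila ∩ Bianca: 10:00-11:00.
Wendy ∩ Lila ∩ Bianca ∩ Jamal: 10:00-11:00.
Wendy ∩ Lila ∩ Bianca ∩ Jamal ∩ Grace: 10:00-11:00.
Wendy ∩ Lila ∩ Bianca ∩ Jamal ∩ Grace ∩ Tomás: 10:00-11:00.
Wendy ∩ Lila ∩ Bianca ∩ Jamal ∩ Grace ∩ Tomás ∩ Clara: ∅.
There is no time when everyone is free.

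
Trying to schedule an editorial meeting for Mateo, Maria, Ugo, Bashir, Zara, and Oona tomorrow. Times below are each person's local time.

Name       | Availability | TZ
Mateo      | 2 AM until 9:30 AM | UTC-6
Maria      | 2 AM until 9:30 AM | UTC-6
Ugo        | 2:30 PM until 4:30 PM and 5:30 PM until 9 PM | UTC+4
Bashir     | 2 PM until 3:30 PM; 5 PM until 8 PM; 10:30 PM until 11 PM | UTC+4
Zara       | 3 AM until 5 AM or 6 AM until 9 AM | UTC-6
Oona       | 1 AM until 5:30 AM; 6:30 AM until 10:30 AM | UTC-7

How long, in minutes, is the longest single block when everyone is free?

Mateo in UTC: 08:00-15:30 (add 6h to convert from UTC-6).
Maria in UTC: 08:00-15:30 (add 6h to convert from UTC-6).
Ugo in UTC: 10:30-12:30, 13:30-17:00 (subtract 4h to convert from UTC+4).
Bashir in UTC: 10:00-11:30, 13:00-16:00, 18:30-19:00 (subtract 4h to convert from UTC+4).
Zara in UTC: 09:00-11:00, 12:00-15:00 (add 6h to convert from UTC-6).
Oona in UTC: 08:00-12:30, 13:30-17:30 (add 7h to convert from UTC-7).
Mateo ∩ Maria: 08:00-15:30.
Mateo ∩ Maria ∩ Ugo: 10:30-12:30, 13:30-15:30.
Mateo ∩ Maria ∩ Ugo ∩ Bashir: 10:30-11:30, 13:30-15:30.
Mateo ∩ Maria ∩ Ugo ∩ Bashir ∩ Zara: 10:30-11:00, 13:30-15:00.
Mateo ∩ Maria ∩ Ugo ∩ Bashir ∩ Zara ∩ Oona: 10:30-11:00, 13:30-15:00.
Those are the intersection windows.
The longest is 13:30-15:00 at 90 minutes.

90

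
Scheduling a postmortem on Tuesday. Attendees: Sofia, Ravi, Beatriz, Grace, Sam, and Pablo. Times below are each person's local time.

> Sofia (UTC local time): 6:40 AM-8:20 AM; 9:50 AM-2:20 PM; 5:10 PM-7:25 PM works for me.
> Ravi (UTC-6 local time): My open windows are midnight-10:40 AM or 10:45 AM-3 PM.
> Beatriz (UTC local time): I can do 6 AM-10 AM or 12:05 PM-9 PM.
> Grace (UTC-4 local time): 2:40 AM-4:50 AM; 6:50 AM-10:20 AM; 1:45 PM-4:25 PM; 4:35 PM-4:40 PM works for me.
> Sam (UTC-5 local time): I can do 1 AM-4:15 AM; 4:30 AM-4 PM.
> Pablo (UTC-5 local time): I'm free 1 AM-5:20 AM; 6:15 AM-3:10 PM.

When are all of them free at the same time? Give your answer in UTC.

06:40-08:20, 12:05-14:20, 17:45-19:25

Sofia in UTC: 06:40-08:20, 09:50-14:20, 17:10-19:25.
Ravi in UTC: 06:00-16:40, 16:45-21:00 (add 6h to convert from UTC-6).
Beatriz in UTC: 06:00-10:00, 12:05-21:00.
Grace in UTC: 06:40-08:50, 10:50-14:20, 17:45-20:25, 20:35-20:40 (add 4h to convert from UTC-4).
Sam in UTC: 06:00-09:15, 09:30-21:00 (add 5h to convert from UTC-5).
Pablo in UTC: 06:00-10:20, 11:15-20:10 (add 5h to convert from UTC-5).
Sofia ∩ Ravi: 06:40-08:20, 09:50-14:20, 17:10-19:25.
Sofia ∩ Ravi ∩ Beatriz: 06:40-08:20, 09:50-10:00, 12:05-14:20, 17:10-19:25.
Sofia ∩ Ravi ∩ Beatriz ∩ Grace: 06:40-08:20, 12:05-14:20, 17:45-19:25.
Sofia ∩ Ravi ∩ Beatriz ∩ Grace ∩ Sam: 06:40-08:20, 12:05-14:20, 17:45-19:25.
Sofia ∩ Ravi ∩ Beatriz ∩ Grace ∩ Sam ∩ Pablo: 06:40-08:20, 12:05-14:20, 17:45-19:25.
So the common availability across everyone is 06:40-08:20, 12:05-14:20, 17:45-19:25.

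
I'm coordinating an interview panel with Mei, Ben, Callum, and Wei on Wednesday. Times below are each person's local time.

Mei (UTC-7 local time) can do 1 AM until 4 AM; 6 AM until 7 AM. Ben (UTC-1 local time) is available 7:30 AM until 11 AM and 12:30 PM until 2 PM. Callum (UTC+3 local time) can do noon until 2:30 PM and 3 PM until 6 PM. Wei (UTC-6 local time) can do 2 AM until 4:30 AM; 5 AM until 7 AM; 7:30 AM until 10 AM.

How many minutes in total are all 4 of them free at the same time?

Mei in UTC: 08:00-11:00, 13:00-14:00 (add 7h to convert from UTC-7).
Ben in UTC: 08:30-12:00, 13:30-15:00 (add 1h to convert from UTC-1).
Callum in UTC: 09:00-11:30, 12:00-15:00 (subtract 3h to convert from UTC+3).
Wei in UTC: 08:00-10:30, 11:00-13:00, 13:30-16:00 (add 6h to convert from UTC-6).
Mei ∩ Ben: 08:30-11:00, 13:30-14:00.
Mei ∩ Ben ∩ Callum: 09:00-11:00, 13:30-14:00.
Mei ∩ Ben ∩ Callum ∩ Wei: 09:00-10:30, 13:30-14:00.
Summing the common windows: 90 + 30 = 120 minutes.

120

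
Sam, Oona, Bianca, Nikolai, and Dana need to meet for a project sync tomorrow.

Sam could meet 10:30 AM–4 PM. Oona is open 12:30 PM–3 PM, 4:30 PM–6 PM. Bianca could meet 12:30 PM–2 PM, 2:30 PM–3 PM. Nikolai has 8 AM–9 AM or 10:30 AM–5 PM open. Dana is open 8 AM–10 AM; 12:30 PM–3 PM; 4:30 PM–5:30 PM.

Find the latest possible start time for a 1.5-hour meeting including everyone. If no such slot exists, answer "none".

12:30

Sam ∩ Oona: 12:30-15:00.
Sam ∩ Oona ∩ Bianca: 12:30-14:00, 14:30-15:00.
Sam ∩ Oona ∩ Bianca ∩ Nikolai: 12:30-14:00, 14:30-15:00.
Sam ∩ Oona ∩ Bianca ∩ Nikolai ∩ Dana: 12:30-14:00, 14:30-15:00.
The last common window of at least 90 minutes is 12:30-14:00; a 90-minute meeting can start as late as 12:30 and still end by 14:00.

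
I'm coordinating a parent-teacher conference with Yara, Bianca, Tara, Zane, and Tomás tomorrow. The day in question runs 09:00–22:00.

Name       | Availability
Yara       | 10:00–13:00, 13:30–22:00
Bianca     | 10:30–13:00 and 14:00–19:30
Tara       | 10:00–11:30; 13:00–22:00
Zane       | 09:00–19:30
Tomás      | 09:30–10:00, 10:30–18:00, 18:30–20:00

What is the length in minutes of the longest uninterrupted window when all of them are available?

240

Yara ∩ Bianca: 10:30-13:00, 14:00-19:30.
Yara ∩ Bianca ∩ Tara: 10:30-11:30, 14:00-19:30.
Yara ∩ Bianca ∩ Tara ∩ Zane: 10:30-11:30, 14:00-19:30.
Yara ∩ Bianca ∩ Tara ∩ Zane ∩ Tomás: 10:30-11:30, 14:00-18:00, 18:30-19:30.
The longest is 14:00-18:00 at 240 minutes.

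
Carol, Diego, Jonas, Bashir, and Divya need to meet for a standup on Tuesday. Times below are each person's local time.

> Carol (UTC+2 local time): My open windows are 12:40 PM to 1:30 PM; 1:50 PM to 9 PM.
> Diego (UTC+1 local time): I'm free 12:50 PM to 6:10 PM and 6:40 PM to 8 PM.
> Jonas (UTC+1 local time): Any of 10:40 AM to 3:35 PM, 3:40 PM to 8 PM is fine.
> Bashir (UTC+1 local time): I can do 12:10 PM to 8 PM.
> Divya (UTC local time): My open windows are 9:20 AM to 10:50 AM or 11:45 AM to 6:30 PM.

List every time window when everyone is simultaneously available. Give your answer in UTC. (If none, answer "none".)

11:50-14:35, 14:40-17:10, 17:40-18:30

Carol in UTC: 10:40-11:30, 11:50-19:00 (subtract 2h to convert from UTC+2).
Diego in UTC: 11:50-17:10, 17:40-19:00 (subtract 1h to convert from UTC+1).
Jonas in UTC: 09:40-14:35, 14:40-19:00 (subtract 1h to convert from UTC+1).
Bashir in UTC: 11:10-19:00 (subtract 1h to convert from UTC+1).
Divya in UTC: 09:20-10:50, 11:45-18:30.
Carol ∩ Diego: 11:50-17:10, 17:40-19:00.
Carol ∩ Diego ∩ Jonas: 11:50-14:35, 14:40-17:10, 17:40-19:00.
Carol ∩ Diego ∩ Jonas ∩ Bashir: 11:50-14:35, 14:40-17:10, 17:40-19:00.
Carol ∩ Diego ∩ Jonas ∩ Bashir ∩ Divya: 11:50-14:35, 14:40-17:10, 17:40-18:30.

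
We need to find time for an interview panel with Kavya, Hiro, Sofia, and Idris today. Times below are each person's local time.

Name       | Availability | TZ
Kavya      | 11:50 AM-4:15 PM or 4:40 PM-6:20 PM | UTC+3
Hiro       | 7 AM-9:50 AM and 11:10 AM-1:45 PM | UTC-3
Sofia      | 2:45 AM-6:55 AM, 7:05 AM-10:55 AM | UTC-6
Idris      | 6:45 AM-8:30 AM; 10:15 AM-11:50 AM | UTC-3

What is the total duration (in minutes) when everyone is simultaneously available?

Kavya in UTC: 08:50-13:15, 13:40-15:20 (subtract 3h to convert from UTC+3).
Hiro in UTC: 10:00-12:50, 14:10-16:45 (add 3h to convert from UTC-3).
Sofia in UTC: 08:45-12:55, 13:05-16:55 (add 6h to convert from UTC-6).
Idris in UTC: 09:45-11:30, 13:15-14:50 (add 3h to convert from UTC-3).
Kavya ∩ Hiro: 10:00-12:50, 14:10-15:20.
Kavya ∩ Hiro ∩ Sofia: 10:00-12:50, 14:10-15:20.
Kavya ∩ Hiro ∩ Sofia ∩ Idris: 10:00-11:30, 14:10-14:50.
Summing the common windows: 90 + 40 = 130 minutes.

130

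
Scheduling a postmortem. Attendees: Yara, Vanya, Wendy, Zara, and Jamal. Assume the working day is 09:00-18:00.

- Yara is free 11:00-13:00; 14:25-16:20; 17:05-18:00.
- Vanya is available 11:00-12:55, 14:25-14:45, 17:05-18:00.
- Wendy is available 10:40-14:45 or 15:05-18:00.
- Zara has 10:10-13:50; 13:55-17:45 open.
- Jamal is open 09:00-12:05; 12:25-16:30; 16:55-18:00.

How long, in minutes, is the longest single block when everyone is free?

Yara ∩ Vanya: 11:00-12:55, 14:25-14:45, 17:05-18:00.
Yara ∩ Vanya ∩ Wendy: 11:00-12:55, 14:25-14:45, 17:05-18:00.
Yara ∩ Vanya ∩ Wendy ∩ Zara: 11:00-12:55, 14:25-14:45, 17:05-17:45.
Yara ∩ Vanya ∩ Wendy ∩ Zara ∩ Jamal: 11:00-12:05, 12:25-12:55, 14:25-14:45, 17:05-17:45.
So the common availability across everyone is 11:00-12:05, 12:25-12:55, 14:25-14:45, 17:05-17:45.
The longest is 11:00-12:05 at 65 minutes.

65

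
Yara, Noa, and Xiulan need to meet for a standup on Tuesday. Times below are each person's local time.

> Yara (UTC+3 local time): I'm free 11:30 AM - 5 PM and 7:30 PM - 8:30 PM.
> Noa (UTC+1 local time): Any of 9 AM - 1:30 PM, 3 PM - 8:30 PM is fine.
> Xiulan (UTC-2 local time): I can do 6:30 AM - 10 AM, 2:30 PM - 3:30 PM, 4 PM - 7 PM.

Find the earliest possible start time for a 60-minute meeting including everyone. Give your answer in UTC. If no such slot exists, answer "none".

08:30

Yara in UTC: 08:30-14:00, 16:30-17:30 (subtract 3h to convert from UTC+3).
Noa in UTC: 08:00-12:30, 14:00-19:30 (subtract 1h to convert from UTC+1).
Xiulan in UTC: 08:30-12:00, 16:30-17:30, 18:00-21:00 (add 2h to convert from UTC-2).
Yara ∩ Noa: 08:30-12:30, 16:30-17:30.
Yara ∩ Noa ∩ Xiulan: 08:30-12:00, 16:30-17:30.
The first common window of at least 60 minutes is 08:30-12:00, so the earliest start is 08:30.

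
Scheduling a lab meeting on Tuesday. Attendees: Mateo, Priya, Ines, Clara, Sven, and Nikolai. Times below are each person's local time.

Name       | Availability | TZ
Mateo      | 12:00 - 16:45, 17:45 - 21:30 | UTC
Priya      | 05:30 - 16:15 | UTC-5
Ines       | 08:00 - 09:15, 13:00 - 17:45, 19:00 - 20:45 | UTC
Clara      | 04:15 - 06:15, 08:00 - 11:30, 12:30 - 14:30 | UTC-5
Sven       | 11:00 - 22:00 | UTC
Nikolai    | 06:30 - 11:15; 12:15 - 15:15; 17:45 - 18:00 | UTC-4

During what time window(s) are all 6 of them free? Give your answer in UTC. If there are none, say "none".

Mateo in UTC: 12:00-16:45, 17:45-21:30.
Priya in UTC: 10:30-21:15 (add 5h to convert from UTC-5).
Ines in UTC: 08:00-09:15, 13:00-17:45, 19:00-20:45.
Clara in UTC: 09:15-11:15, 13:00-16:30, 17:30-19:30 (add 5h to convert from UTC-5).
Sven in UTC: 11:00-22:00.
Nikolai in UTC: 10:30-15:15, 16:15-19:15, 21:45-22:00 (add 4h to convert from UTC-4).
Mateo ∩ Priya: 12:00-16:45, 17:45-21:15.
Mateo ∩ Priya ∩ Ines: 13:00-16:45, 19:00-20:45.
Mateo ∩ Priya ∩ Ines ∩ Clara: 13:00-16:30, 19:00-19:30.
Mateo ∩ Priya ∩ Ines ∩ Clara ∩ Sven: 13:00-16:30, 19:00-19:30.
Mateo ∩ Priya ∩ Ines ∩ Clara ∩ Sven ∩ Nikolai: 13:00-15:15, 16:15-16:30, 19:00-19:15.

13:00-15:15, 16:15-16:30, 19:00-19:15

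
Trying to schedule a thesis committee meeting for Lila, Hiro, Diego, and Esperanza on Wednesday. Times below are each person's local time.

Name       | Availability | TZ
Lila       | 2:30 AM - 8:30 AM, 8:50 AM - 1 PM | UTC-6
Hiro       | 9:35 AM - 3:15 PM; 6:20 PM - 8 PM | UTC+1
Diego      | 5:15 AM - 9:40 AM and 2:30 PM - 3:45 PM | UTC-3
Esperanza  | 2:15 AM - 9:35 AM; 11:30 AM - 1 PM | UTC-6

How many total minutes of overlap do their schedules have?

320

Lila in UTC: 08:30-14:30, 14:50-19:00 (add 6h to convert from UTC-6).
Hiro in UTC: 08:35-14:15, 17:20-19:00 (subtract 1h to convert from UTC+1).
Diego in UTC: 08:15-12:40, 17:30-18:45 (add 3h to convert from UTC-3).
Esperanza in UTC: 08:15-15:35, 17:30-19:00 (add 6h to convert from UTC-6).
Lila ∩ Hiro: 08:35-14:15, 17:20-19:00.
Lila ∩ Hiro ∩ Diego: 08:35-12:40, 17:30-18:45.
Lila ∩ Hiro ∩ Diego ∩ Esperanza: 08:35-12:40, 17:30-18:45.
Summing the common windows: 245 + 75 = 320 minutes.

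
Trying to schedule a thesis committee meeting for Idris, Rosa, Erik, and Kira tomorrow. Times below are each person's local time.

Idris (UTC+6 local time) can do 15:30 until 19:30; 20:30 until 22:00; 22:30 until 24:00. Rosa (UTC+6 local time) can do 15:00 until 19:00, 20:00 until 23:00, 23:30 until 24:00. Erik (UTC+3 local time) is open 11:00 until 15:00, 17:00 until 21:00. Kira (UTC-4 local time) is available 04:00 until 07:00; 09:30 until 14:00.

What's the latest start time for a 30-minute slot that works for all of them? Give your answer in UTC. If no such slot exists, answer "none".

17:30

Idris in UTC: 09:30-13:30, 14:30-16:00, 16:30-18:00 (subtract 6h to convert from UTC+6).
Rosa in UTC: 09:00-13:00, 14:00-17:00, 17:30-18:00 (subtract 6h to convert from UTC+6).
Erik in UTC: 08:00-12:00, 14:00-18:00 (subtract 3h to convert from UTC+3).
Kira in UTC: 08:00-11:00, 13:30-18:00 (add 4h to convert from UTC-4).
Idris ∩ Rosa: 09:30-13:00, 14:30-16:00, 16:30-17:00, 17:30-18:00.
Idris ∩ Rosa ∩ Erik: 09:30-12:00, 14:30-16:00, 16:30-17:00, 17:30-18:00.
Idris ∩ Rosa ∩ Erik ∩ Kira: 09:30-11:00, 14:30-16:00, 16:30-17:00, 17:30-18:00.
The last common window of at least 30 minutes is 17:30-18:00; a 30-minute meeting can start as late as 17:30 and still end by 18:00.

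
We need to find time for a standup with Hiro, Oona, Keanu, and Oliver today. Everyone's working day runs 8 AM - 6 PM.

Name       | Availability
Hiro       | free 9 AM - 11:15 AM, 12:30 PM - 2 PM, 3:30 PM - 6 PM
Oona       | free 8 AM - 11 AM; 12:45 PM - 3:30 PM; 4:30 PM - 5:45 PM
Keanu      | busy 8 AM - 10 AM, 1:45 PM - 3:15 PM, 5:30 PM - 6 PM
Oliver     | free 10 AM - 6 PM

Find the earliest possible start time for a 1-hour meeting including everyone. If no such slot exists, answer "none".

10:00

Hiro free: 09:00-11:15, 12:30-14:00, 15:30-18:00.
Oona free: 08:00-11:00, 12:45-15:30, 16:30-17:45.
Keanu free: 10:00-13:45, 15:15-17:30 (invert busy blocks within the working day).
Oliver free: 10:00-18:00.
Hiro ∩ Oona: 09:00-11:00, 12:45-14:00, 16:30-17:45.
Hiro ∩ Oona ∩ Keanu: 10:00-11:00, 12:45-13:45, 16:30-17:30.
Hiro ∩ Oona ∩ Keanu ∩ Oliver: 10:00-11:00, 12:45-13:45, 16:30-17:30.
The first common window of at least 60 minutes is 10:00-11:00, so the earliest start is 10:00.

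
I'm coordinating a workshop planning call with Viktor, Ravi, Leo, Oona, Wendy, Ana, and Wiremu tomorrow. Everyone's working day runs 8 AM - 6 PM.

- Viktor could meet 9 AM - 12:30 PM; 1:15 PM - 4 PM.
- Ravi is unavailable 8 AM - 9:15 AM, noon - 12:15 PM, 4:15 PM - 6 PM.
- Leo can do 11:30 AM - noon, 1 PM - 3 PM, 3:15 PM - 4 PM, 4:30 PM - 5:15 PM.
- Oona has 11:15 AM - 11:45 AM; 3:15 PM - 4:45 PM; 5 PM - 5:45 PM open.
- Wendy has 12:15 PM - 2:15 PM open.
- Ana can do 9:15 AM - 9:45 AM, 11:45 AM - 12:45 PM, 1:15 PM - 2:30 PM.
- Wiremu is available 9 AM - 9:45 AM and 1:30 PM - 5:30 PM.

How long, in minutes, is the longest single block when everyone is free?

Viktor free: 09:00-12:30, 13:15-16:00.
Ravi free: 09:15-12:00, 12:15-16:15 (invert busy blocks within the working day).
Leo free: 11:30-12:00, 13:00-15:00, 15:15-16:00, 16:30-17:15.
Oona free: 11:15-11:45, 15:15-16:45, 17:00-17:45.
Wendy free: 12:15-14:15.
Ana free: 09:15-09:45, 11:45-12:45, 13:15-14:30.
Wiremu free: 09:00-09:45, 13:30-17:30.
Viktor ∩ Ravi: 09:15-12:00, 12:15-12:30, 13:15-16:00.
Viktor ∩ Ravi ∩ Leo: 11:30-12:00, 13:15-15:00, 15:15-16:00.
Viktor ∩ Ravi ∩ Leo ∩ Oona: 11:30-11:45, 15:15-16:00.
Viktor ∩ Ravi ∩ Leo ∩ Oona ∩ Wendy: ∅.
Viktor ∩ Ravi ∩ Leo ∩ Oona ∩ Wendy ∩ Ana: ∅.
Viktor ∩ Ravi ∩ Leo ∩ Oona ∩ Wendy ∩ Ana ∩ Wiremu: ∅.
There is no time when everyone is free.
No common window exists, so the longest block is 0 minutes.

0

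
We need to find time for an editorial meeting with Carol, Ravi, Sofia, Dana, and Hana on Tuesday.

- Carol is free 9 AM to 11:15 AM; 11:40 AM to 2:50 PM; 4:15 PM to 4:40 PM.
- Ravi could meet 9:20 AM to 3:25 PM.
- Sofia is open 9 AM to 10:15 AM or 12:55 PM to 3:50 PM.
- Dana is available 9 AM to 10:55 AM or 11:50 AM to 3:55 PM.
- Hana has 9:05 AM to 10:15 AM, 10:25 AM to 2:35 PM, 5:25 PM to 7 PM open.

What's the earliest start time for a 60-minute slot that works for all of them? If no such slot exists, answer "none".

12:55

Carol ∩ Ravi: 09:20-11:15, 11:40-14:50.
Carol ∩ Ravi ∩ Sofia: 09:20-10:15, 12:55-14:50.
Carol ∩ Ravi ∩ Sofia ∩ Dana: 09:20-10:15, 12:55-14:50.
Carol ∩ Ravi ∩ Sofia ∩ Dana ∩ Hana: 09:20-10:15, 12:55-14:35.
The first common window of at least 60 minutes is 12:55-14:35, so the earliest start is 12:55.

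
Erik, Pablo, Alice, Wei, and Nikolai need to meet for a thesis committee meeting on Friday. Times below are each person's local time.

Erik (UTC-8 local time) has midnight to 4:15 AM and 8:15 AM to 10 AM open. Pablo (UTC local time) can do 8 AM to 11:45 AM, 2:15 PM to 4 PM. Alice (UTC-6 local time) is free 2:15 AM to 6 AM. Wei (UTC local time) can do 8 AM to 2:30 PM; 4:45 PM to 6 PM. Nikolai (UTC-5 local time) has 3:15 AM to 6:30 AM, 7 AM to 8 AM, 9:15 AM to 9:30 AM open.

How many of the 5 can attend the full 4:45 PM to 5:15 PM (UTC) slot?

Erik in UTC: 08:00-12:15, 16:15-18:00 (add 8h to convert from UTC-8).
Pablo in UTC: 08:00-11:45, 14:15-16:00.
Alice in UTC: 08:15-12:00 (add 6h to convert from UTC-6).
Wei in UTC: 08:00-14:30, 16:45-18:00.
Nikolai in UTC: 08:15-11:30, 12:00-13:00, 14:15-14:30 (add 5h to convert from UTC-5).
Erik and Wei can make the full 16:45-17:15 slot — that's 2.

2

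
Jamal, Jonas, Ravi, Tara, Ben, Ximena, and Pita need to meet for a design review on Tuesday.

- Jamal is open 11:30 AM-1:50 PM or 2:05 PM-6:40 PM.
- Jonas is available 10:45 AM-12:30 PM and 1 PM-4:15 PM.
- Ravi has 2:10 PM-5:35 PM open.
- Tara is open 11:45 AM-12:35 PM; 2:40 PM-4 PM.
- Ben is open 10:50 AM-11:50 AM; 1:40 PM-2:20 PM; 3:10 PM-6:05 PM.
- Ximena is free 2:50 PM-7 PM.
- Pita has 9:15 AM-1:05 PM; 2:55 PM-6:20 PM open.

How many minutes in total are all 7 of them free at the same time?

50

Jamal ∩ Jonas: 11:30-12:30, 13:00-13:50, 14:05-16:15.
Jamal ∩ Jonas ∩ Ravi: 14:10-16:15.
Jamal ∩ Jonas ∩ Ravi ∩ Tara: 14:40-16:00.
Jamal ∩ Jonas ∩ Ravi ∩ Tara ∩ Ben: 15:10-16:00.
Jamal ∩ Jonas ∩ Ravi ∩ Tara ∩ Ben ∩ Ximena: 15:10-16:00.
Jamal ∩ Jonas ∩ Ravi ∩ Tara ∩ Ben ∩ Ximena ∩ Pita: 15:10-16:00.
Those are the intersection windows.
That's a single block of 50 minutes.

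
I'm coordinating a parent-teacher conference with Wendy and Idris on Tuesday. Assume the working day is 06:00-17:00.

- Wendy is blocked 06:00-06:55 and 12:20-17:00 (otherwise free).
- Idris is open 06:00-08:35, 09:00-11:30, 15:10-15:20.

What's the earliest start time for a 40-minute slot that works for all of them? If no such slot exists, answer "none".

06:55

Wendy free: 06:55-12:20 (invert busy blocks within the working day).
Idris free: 06:00-08:35, 09:00-11:30, 15:10-15:20.
Wendy ∩ Idris: 06:55-08:35, 09:00-11:30.
So the common availability across everyone is 06:55-08:35, 09:00-11:30.
The first common window of at least 40 minutes is 06:55-08:35, so the earliest start is 06:55.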